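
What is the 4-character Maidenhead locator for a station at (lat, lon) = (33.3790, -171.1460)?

Offset from 180°W / 90°S: lon 8.85°, lat 123.38°.
Field (20°×10°, letters A–R): lon ⌊8.85/20⌋ = 0 → A; lat ⌊123.38/10⌋ = 12 → M.
Square (2°×1°, digits 0–9): lon ⌊8.85/2⌋ = 4; lat ⌊3.38/1⌋ = 3.

AM43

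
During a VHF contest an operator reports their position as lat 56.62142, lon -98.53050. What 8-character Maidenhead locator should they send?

Offset from 180°W / 90°S: lon 81.46950°, lat 146.62142°.
Field: 81.46950/20 → 4 → E, 146.62142/10 → 14 → O; chars EO.
Square: 1.46950/2 → 0, 6.62142/1 → 6; chars 06.
Subsquare: 1.46950/0.0833333 → 17 → r, 0.62142/0.0416667 → 14 → o; chars ro.
Extended square: 0.05283/0.00833333 → 6, 0.03809/0.00416667 → 9; chars 69.

EO06ro69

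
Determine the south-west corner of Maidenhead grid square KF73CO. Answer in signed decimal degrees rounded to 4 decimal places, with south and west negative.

-36.4167, 34.1667

Field K=10, F=5: +10·20° lon, +5·10° lat → SW at lon 20°, lat -40°.
Square 7, 3: +7·2° lon, +3·1° lat → SW at lon 34°, lat -37°.
Subsquare c=2, o=14: +2·0.0833333° lon, +14·0.0416667° lat → SW at lon 34.1667°, lat -36.4167°.
latitude -36.4167, longitude 34.1667.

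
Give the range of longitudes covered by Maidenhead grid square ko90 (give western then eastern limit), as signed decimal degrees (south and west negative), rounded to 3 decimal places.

38.000, 40.000

Field K=10, O=14: +10·20° lon, +14·10° lat → SW at lon 20°, lat 50°.
Square 9, 0: +9·2° lon, +0·1° lat → SW at lon 38°, lat 50°.
Cell spans 2° lon × 1° lat.
west 38.000, east 40.000.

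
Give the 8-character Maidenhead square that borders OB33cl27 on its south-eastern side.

OB33cl36

Longitude extended square 2; +1 → 3.
Latitude extended square 7; −1 → 6.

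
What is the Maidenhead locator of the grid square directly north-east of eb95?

FB06

Longitude square 9; +1 → 10, wraps to 0, carry into field.
Longitude field E = 4; +1 → 5 = F.
Latitude square 5; +1 → 6.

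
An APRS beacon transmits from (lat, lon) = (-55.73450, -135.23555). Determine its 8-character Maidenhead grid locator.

Shift to the Maidenhead origin (180°W, 90°S): lon 44.76445, lat 34.26550.
Field: 44.76445/20 → 2 → C, 34.26550/10 → 3 → D; chars CD.
Square: 4.76445/2 → 2, 4.26550/1 → 4; chars 24.
Subsquare: 0.76445/0.0833333 → 9 → j, 0.26550/0.0416667 → 6 → g; chars jg.
Extended square: 0.01445/0.00833333 → 1, 0.01550/0.00416667 → 3; chars 13.

CD24jg13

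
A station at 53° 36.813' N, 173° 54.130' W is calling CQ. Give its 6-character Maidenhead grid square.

AO33bo

Offset from 180°W / 90°S: lon 6.0978°, lat 143.6136°.
Field (20°×10°, letters A–R): lon ⌊6.0978/20⌋ = 0 → A; lat ⌊143.6136/10⌋ = 14 → O.
Square (2°×1°, digits 0–9): lon ⌊6.0978/2⌋ = 3; lat ⌊3.6136/1⌋ = 3.
Subsquare (5′×2.5′, letters a–x): lon ⌊0.0978/0.0833333⌋ = 1 → b; lat ⌊0.6136/0.0416667⌋ = 14 → o.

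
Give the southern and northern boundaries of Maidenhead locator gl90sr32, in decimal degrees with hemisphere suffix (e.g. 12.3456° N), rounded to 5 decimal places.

20.71667° N, 20.72083° N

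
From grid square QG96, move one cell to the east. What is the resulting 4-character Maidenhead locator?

RG06

Longitude square 9; +1 → 10, wraps to 0, carry into field.
Longitude field Q = 16; +1 → 17 = R.
The latitude characters are unchanged.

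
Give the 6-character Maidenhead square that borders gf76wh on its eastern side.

Longitude subsquare w = 22; +1 → 23 = x.
The latitude characters are unchanged.

GF76xh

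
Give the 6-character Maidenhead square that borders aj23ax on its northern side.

Latitude subsquare x = 23; +1 → 24, wraps to 0 = a, carry into square.
Latitude square 3; +1 → 4.
The longitude characters are unchanged.

AJ24aa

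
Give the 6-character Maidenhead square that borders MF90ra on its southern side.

Latitude subsquare a = 0; −1 → -1, wraps to 23 = x, carry into square.
Latitude square 0; −1 → -1, wraps to 9, carry into field.
Latitude field F = 5; −1 → 4 = E.
The longitude characters are unchanged.

ME99rx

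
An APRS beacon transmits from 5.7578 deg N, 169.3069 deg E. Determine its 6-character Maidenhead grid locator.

RJ45ps

Shift to the Maidenhead origin (180°W, 90°S): lon 349.3069, lat 95.7578.
Field: 349.3069/20 → 17 → R, 95.7578/10 → 9 → J; chars RJ.
Square: 9.3069/2 → 4, 5.7578/1 → 5; chars 45.
Subsquare: 1.3069/0.0833333 → 15 → p, 0.7578/0.0416667 → 18 → s; chars ps.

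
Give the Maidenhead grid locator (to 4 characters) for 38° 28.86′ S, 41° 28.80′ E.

LF01

Add 180° to longitude and 90° to latitude: 221.48, 51.52.
Field: 221.48/20 → 11 → L, 51.52/10 → 5 → F; chars LF.
Square: 1.48/2 → 0, 1.52/1 → 1; chars 01.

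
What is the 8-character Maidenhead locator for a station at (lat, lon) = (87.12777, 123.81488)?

PR17vd70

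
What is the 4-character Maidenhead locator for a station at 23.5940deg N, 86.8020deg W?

EL63

Add 180° to longitude and 90° to latitude: 93.20, 113.59.
Field: lon ⌊93.20/20⌋ = 4 → E; lat ⌊113.59/10⌋ = 11 → L.
Square: lon ⌊13.20/2⌋ = 6; lat ⌊3.59/1⌋ = 3.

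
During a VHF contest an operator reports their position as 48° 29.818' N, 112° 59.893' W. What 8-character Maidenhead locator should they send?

DN38ml09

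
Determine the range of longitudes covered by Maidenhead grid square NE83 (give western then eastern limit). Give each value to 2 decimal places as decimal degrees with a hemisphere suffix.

96.00° E, 98.00° E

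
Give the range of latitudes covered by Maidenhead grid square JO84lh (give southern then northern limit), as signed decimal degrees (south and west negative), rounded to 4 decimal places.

Field J=9, O=14: +9·20° lon, +14·10° lat → SW at lon 0°, lat 50°.
Square 8, 4: +8·2° lon, +4·1° lat → SW at lon 16°, lat 54°.
Subsquare l=11, h=7: +11·0.0833333° lon, +7·0.0416667° lat → SW at lon 16.9167°, lat 54.2917°.
Cell spans 0.0833333° lon × 0.0416667° lat.
south 54.2917, north 54.3333.

54.2917, 54.3333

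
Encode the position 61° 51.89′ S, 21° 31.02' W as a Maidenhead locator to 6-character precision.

HC98fd

Add 180° to longitude and 90° to latitude: 158.4830, 28.1352.
Field (20°×10°, letters A–R): 158.4830/20 → 7 → H, 28.1352/10 → 2 → C; chars HC.
Square (2°×1°, digits 0–9): 18.4830/2 → 9, 8.1352/1 → 8; chars 98.
Subsquare (5′×2.5′, letters a–x): 0.4830/0.0833333 → 5 → f, 0.1352/0.0416667 → 3 → d; chars fd.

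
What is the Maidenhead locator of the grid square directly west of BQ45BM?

Longitude subsquare b = 1; −1 → 0 = a.
The latitude characters are unchanged.

BQ45am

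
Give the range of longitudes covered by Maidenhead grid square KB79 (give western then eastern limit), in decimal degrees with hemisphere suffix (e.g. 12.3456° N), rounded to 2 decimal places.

Field K=10, B=1: +10·20° lon, +1·10° lat → SW at lon 20°, lat -80°.
Square 7, 9: +7·2° lon, +9·1° lat → SW at lon 34°, lat -71°.
Cell spans 2° lon × 1° lat.
west 34.00° E, east 36.00° E.

34.00° E, 36.00° E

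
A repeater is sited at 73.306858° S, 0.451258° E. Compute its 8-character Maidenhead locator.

Offset from 180°W / 90°S: lon 180.45126°, lat 16.69314°.
Field: lon ⌊180.45126/20⌋ = 9 → J; lat ⌊16.69314/10⌋ = 1 → B.
Square: lon ⌊0.45126/2⌋ = 0; lat ⌊6.69314/1⌋ = 6.
Subsquare: lon ⌊0.45126/0.0833333⌋ = 5 → f; lat ⌊0.69314/0.0416667⌋ = 16 → q.
Extended square: lon ⌊0.03459/0.00833333⌋ = 4; lat ⌊0.02648/0.00416667⌋ = 6.

JB06fq46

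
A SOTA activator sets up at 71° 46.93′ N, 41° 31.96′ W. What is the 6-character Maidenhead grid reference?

GQ91fs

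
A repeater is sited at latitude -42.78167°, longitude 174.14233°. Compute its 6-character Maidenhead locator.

Add 180° to longitude and 90° to latitude: 354.1423, 47.2183.
Field: 354.1423/20 → 17 → R, 47.2183/10 → 4 → E; chars RE.
Square: 14.1423/2 → 7, 7.2183/1 → 7; chars 77.
Subsquare: 0.1423/0.0833333 → 1 → b, 0.2183/0.0416667 → 5 → f; chars bf.

RE77bf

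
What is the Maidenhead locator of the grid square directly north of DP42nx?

DP43na

Latitude subsquare x = 23; +1 → 24, wraps to 0 = a, carry into square.
Latitude square 2; +1 → 3.
The longitude characters are unchanged.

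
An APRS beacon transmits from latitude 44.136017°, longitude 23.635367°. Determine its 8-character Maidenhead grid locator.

KN14td62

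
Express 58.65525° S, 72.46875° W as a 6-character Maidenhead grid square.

FD31si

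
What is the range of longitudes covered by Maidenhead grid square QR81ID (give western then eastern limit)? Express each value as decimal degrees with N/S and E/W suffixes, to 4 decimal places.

156.6667° E, 156.7500° E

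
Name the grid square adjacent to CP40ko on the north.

CP40kp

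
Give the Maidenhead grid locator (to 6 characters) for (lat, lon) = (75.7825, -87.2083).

EQ65js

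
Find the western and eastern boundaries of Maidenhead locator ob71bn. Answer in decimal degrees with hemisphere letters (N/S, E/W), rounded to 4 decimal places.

Field O=14, B=1: +14·20° lon, +1·10° lat → SW at lon 100°, lat -80°.
Square 7, 1: +7·2° lon, +1·1° lat → SW at lon 114°, lat -79°.
Subsquare b=1, n=13: +1·0.0833333° lon, +13·0.0416667° lat → SW at lon 114.083°, lat -78.4583°.
Cell spans 0.0833333° lon × 0.0416667° lat.
west 114.0833° E, east 114.1667° E.

114.0833° E, 114.1667° E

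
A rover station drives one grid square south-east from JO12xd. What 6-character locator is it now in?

JO22ac

Longitude subsquare x = 23; +1 → 24, wraps to 0 = a, carry into square.
Longitude square 1; +1 → 2.
Latitude subsquare d = 3; −1 → 2 = c.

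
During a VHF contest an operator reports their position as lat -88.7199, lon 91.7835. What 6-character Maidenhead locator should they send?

Offset from 180°W / 90°S: lon 271.7835°, lat 1.2801°.
Field: 271.7835/20 → 13 → N, 1.2801/10 → 0 → A; chars NA.
Square: 11.7835/2 → 5, 1.2801/1 → 1; chars 51.
Subsquare: 1.7835/0.0833333 → 21 → v, 0.2801/0.0416667 → 6 → g; chars vg.

NA51vg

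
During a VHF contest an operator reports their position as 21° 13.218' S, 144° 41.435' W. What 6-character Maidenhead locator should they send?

BG78ps

Shift to the Maidenhead origin (180°W, 90°S): lon 35.3094, lat 68.7797.
Field: lon ⌊35.3094/20⌋ = 1 → B; lat ⌊68.7797/10⌋ = 6 → G.
Square: lon ⌊15.3094/2⌋ = 7; lat ⌊8.7797/1⌋ = 8.
Subsquare: lon ⌊1.3094/0.0833333⌋ = 15 → p; lat ⌊0.7797/0.0416667⌋ = 18 → s.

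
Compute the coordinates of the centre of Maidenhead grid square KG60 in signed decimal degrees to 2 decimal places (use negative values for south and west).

-29.50, 33.00

Field K=10, G=6: +10·20° lon, +6·10° lat → SW at lon 20°, lat -30°.
Square 6, 0: +6·2° lon, +0·1° lat → SW at lon 32°, lat -30°.
Cell spans 2° lon × 1° lat. Centre is SW corner plus half of each.
latitude -29.50, longitude 33.00.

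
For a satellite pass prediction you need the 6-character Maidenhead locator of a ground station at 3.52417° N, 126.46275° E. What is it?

PJ33fm

Add 180° to longitude and 90° to latitude: 306.4628, 93.5242.
Field: lon ⌊306.4628/20⌋ = 15 → P; lat ⌊93.5242/10⌋ = 9 → J.
Square: lon ⌊6.4628/2⌋ = 3; lat ⌊3.5242/1⌋ = 3.
Subsquare: lon ⌊0.4628/0.0833333⌋ = 5 → f; lat ⌊0.5242/0.0416667⌋ = 12 → m.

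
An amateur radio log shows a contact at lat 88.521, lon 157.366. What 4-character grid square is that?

QR88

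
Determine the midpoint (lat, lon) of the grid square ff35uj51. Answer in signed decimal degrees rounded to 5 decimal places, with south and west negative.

-34.61875, -72.28750

Field F=5, F=5: +5·20° lon, +5·10° lat → SW at lon -80°, lat -40°.
Square 3, 5: +3·2° lon, +5·1° lat → SW at lon -74°, lat -35°.
Subsquare u=20, j=9: +20·0.0833333° lon, +9·0.0416667° lat → SW at lon -72.3333°, lat -34.625°.
Extended square 5, 1: +5·0.00833333° lon, +1·0.00416667° lat → SW at lon -72.2917°, lat -34.6208°.
Cell spans 0.00833333° lon × 0.00416667° lat. Centre is SW corner plus half of each.
latitude -34.61875, longitude -72.28750.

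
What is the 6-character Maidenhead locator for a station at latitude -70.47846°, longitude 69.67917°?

Shift to the Maidenhead origin (180°W, 90°S): lon 249.6792, lat 19.5215.
Field (20°×10°, letters A–R): 249.6792/20 → 12 → M, 19.5215/10 → 1 → B; chars MB.
Square (2°×1°, digits 0–9): 9.6792/2 → 4, 9.5215/1 → 9; chars 49.
Subsquare (5′×2.5′, letters a–x): 1.6792/0.0833333 → 20 → u, 0.5215/0.0416667 → 12 → m; chars um.

MB49um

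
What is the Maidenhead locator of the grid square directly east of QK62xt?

QK72at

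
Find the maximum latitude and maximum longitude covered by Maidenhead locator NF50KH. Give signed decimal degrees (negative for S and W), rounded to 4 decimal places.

Field N=13, F=5: +13·20° lon, +5·10° lat → SW at lon 80°, lat -40°.
Square 5, 0: +5·2° lon, +0·1° lat → SW at lon 90°, lat -40°.
Subsquare k=10, h=7: +10·0.0833333° lon, +7·0.0416667° lat → SW at lon 90.8333°, lat -39.7083°.
Cell spans 0.0833333° lon × 0.0416667° lat. NE corner is SW corner plus one full cell.
latitude -39.6667, longitude 90.9167.

-39.6667, 90.9167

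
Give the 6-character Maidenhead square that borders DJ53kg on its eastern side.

Longitude subsquare k = 10; +1 → 11 = l.
The latitude characters are unchanged.

DJ53lg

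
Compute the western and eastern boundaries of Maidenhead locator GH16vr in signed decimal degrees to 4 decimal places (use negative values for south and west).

-56.2500, -56.1667

Field G=6, H=7: +6·20° lon, +7·10° lat → SW at lon -60°, lat -20°.
Square 1, 6: +1·2° lon, +6·1° lat → SW at lon -58°, lat -14°.
Subsquare v=21, r=17: +21·0.0833333° lon, +17·0.0416667° lat → SW at lon -56.25°, lat -13.2917°.
Cell spans 0.0833333° lon × 0.0416667° lat.
west -56.2500, east -56.1667.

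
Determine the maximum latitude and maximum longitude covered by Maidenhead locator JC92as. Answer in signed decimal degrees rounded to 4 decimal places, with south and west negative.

Field J=9, C=2: +9·20° lon, +2·10° lat → SW at lon 0°, lat -70°.
Square 9, 2: +9·2° lon, +2·1° lat → SW at lon 18°, lat -68°.
Subsquare a=0, s=18: +0·0.0833333° lon, +18·0.0416667° lat → SW at lon 18°, lat -67.25°.
Cell spans 0.0833333° lon × 0.0416667° lat. NE corner is SW corner plus one full cell.
latitude -67.2083, longitude 18.0833.

-67.2083, 18.0833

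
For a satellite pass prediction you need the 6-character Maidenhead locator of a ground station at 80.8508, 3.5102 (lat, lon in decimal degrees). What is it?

JR10su

Offset from 180°W / 90°S: lon 183.5102°, lat 170.8508°.
Field (20°×10°, letters A–R): lon ⌊183.5102/20⌋ = 9 → J; lat ⌊170.8508/10⌋ = 17 → R.
Square (2°×1°, digits 0–9): lon ⌊3.5102/2⌋ = 1; lat ⌊0.8508/1⌋ = 0.
Subsquare (5′×2.5′, letters a–x): lon ⌊1.5102/0.0833333⌋ = 18 → s; lat ⌊0.8508/0.0416667⌋ = 20 → u.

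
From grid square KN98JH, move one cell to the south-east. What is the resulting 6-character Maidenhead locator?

KN98kg

Longitude subsquare j = 9; +1 → 10 = k.
Latitude subsquare h = 7; −1 → 6 = g.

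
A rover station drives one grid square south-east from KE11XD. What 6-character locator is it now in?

Longitude subsquare x = 23; +1 → 24, wraps to 0 = a, carry into square.
Longitude square 1; +1 → 2.
Latitude subsquare d = 3; −1 → 2 = c.

KE21ac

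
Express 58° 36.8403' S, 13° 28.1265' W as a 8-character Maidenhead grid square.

Add 180° to longitude and 90° to latitude: 166.53123, 31.38600.
Field: 166.53123/20 → 8 → I, 31.38600/10 → 3 → D; chars ID.
Square: 6.53123/2 → 3, 1.38600/1 → 1; chars 31.
Subsquare: 0.53123/0.0833333 → 6 → g, 0.38600/0.0416667 → 9 → j; chars gj.
Extended square: 0.03123/0.00833333 → 3, 0.01100/0.00416667 → 2; chars 32.

ID31gj32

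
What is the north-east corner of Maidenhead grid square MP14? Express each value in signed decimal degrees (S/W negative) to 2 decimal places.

Field M=12, P=15: +12·20° lon, +15·10° lat → SW at lon 60°, lat 60°.
Square 1, 4: +1·2° lon, +4·1° lat → SW at lon 62°, lat 64°.
Cell spans 2° lon × 1° lat. NE corner is SW corner plus one full cell.
latitude 65.00, longitude 64.00.

65.00, 64.00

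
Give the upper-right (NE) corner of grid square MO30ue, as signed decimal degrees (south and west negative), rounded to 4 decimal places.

50.2083, 67.7500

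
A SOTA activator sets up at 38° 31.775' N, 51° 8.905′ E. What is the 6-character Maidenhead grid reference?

LM58nm

Shift to the Maidenhead origin (180°W, 90°S): lon 231.1484, lat 128.5296.
Field: lon ⌊231.1484/20⌋ = 11 → L; lat ⌊128.5296/10⌋ = 12 → M.
Square: lon ⌊11.1484/2⌋ = 5; lat ⌊8.5296/1⌋ = 8.
Subsquare: lon ⌊1.1484/0.0833333⌋ = 13 → n; lat ⌊0.5296/0.0416667⌋ = 12 → m.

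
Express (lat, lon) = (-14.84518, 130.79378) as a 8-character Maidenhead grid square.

PH55jd57

Offset from 180°W / 90°S: lon 310.79378°, lat 75.15482°.
Field: lon ⌊310.79378/20⌋ = 15 → P; lat ⌊75.15482/10⌋ = 7 → H.
Square: lon ⌊10.79378/2⌋ = 5; lat ⌊5.15482/1⌋ = 5.
Subsquare: lon ⌊0.79378/0.0833333⌋ = 9 → j; lat ⌊0.15482/0.0416667⌋ = 3 → d.
Extended square: lon ⌊0.04378/0.00833333⌋ = 5; lat ⌊0.02982/0.00416667⌋ = 7.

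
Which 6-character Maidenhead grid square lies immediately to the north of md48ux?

MD49ua

Latitude subsquare x = 23; +1 → 24, wraps to 0 = a, carry into square.
Latitude square 8; +1 → 9.
The longitude characters are unchanged.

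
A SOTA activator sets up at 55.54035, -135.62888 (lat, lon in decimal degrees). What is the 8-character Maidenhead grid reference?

CO25em49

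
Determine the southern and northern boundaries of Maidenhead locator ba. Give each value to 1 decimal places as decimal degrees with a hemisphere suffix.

90.0° S, 80.0° S

Field B=1, A=0: +1·20° lon, +0·10° lat → SW at lon -160°, lat -90°.
Cell spans 20° lon × 10° lat.
south 90.0° S, north 80.0° S.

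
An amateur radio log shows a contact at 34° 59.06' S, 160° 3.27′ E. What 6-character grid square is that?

RF05aa

Add 180° to longitude and 90° to latitude: 340.0545, 55.0157.
Field: 340.0545/20 → 17 → R, 55.0157/10 → 5 → F; chars RF.
Square: 0.0545/2 → 0, 5.0157/1 → 5; chars 05.
Subsquare: 0.0545/0.0833333 → 0 → a, 0.0157/0.0416667 → 0 → a; chars aa.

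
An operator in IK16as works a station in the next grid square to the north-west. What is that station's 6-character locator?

IK06xt

Longitude subsquare a = 0; −1 → -1, wraps to 23 = x, carry into square.
Longitude square 1; −1 → 0.
Latitude subsquare s = 18; +1 → 19 = t.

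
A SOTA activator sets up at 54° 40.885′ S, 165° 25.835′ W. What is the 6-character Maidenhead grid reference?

AD75gh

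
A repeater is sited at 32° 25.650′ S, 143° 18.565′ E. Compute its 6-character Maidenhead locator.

QF17pn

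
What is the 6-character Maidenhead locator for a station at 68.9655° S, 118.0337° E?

OC91aa

Offset from 180°W / 90°S: lon 298.0337°, lat 21.0345°.
Field: 298.0337/20 → 14 → O, 21.0345/10 → 2 → C; chars OC.
Square: 18.0337/2 → 9, 1.0345/1 → 1; chars 91.
Subsquare: 0.0337/0.0833333 → 0 → a, 0.0345/0.0416667 → 0 → a; chars aa.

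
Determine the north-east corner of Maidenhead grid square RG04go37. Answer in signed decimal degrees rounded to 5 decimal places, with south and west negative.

-25.38333, 160.53333

Field R=17, G=6: +17·20° lon, +6·10° lat → SW at lon 160°, lat -30°.
Square 0, 4: +0·2° lon, +4·1° lat → SW at lon 160°, lat -26°.
Subsquare g=6, o=14: +6·0.0833333° lon, +14·0.0416667° lat → SW at lon 160.5°, lat -25.4167°.
Extended square 3, 7: +3·0.00833333° lon, +7·0.00416667° lat → SW at lon 160.525°, lat -25.3875°.
Cell spans 0.00833333° lon × 0.00416667° lat. NE corner is SW corner plus one full cell.
latitude -25.38333, longitude 160.53333.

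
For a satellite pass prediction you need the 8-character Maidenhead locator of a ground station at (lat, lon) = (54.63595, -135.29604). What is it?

CO24ip42

Add 180° to longitude and 90° to latitude: 44.70396, 144.63595.
Field: lon ⌊44.70396/20⌋ = 2 → C; lat ⌊144.63595/10⌋ = 14 → O.
Square: lon ⌊4.70396/2⌋ = 2; lat ⌊4.63595/1⌋ = 4.
Subsquare: lon ⌊0.70396/0.0833333⌋ = 8 → i; lat ⌊0.63595/0.0416667⌋ = 15 → p.
Extended square: lon ⌊0.03729/0.00833333⌋ = 4; lat ⌊0.01095/0.00416667⌋ = 2.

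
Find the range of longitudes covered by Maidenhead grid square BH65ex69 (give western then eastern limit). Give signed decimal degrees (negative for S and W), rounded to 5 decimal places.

Field B=1, H=7: +1·20° lon, +7·10° lat → SW at lon -160°, lat -20°.
Square 6, 5: +6·2° lon, +5·1° lat → SW at lon -148°, lat -15°.
Subsquare e=4, x=23: +4·0.0833333° lon, +23·0.0416667° lat → SW at lon -147.667°, lat -14.0417°.
Extended square 6, 9: +6·0.00833333° lon, +9·0.00416667° lat → SW at lon -147.617°, lat -14.0042°.
Cell spans 0.00833333° lon × 0.00416667° lat.
west -147.61667, east -147.60833.

-147.61667, -147.60833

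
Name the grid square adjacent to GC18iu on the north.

GC18iv

Latitude subsquare u = 20; +1 → 21 = v.
The longitude characters are unchanged.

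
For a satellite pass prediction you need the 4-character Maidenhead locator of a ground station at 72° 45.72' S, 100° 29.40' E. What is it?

OB07

Add 180° to longitude and 90° to latitude: 280.49, 17.24.
Field: 280.49/20 → 14 → O, 17.24/10 → 1 → B; chars OB.
Square: 0.49/2 → 0, 7.24/1 → 7; chars 07.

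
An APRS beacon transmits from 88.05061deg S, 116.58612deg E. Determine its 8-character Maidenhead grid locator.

OA81hw07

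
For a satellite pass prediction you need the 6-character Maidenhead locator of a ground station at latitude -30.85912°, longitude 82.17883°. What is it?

Shift to the Maidenhead origin (180°W, 90°S): lon 262.1788, lat 59.1409.
Field: 262.1788/20 → 13 → N, 59.1409/10 → 5 → F; chars NF.
Square: 2.1788/2 → 1, 9.1409/1 → 9; chars 19.
Subsquare: 0.1788/0.0833333 → 2 → c, 0.1409/0.0416667 → 3 → d; chars cd.

NF19cd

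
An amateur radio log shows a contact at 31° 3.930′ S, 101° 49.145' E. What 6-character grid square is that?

OF08vw

Shift to the Maidenhead origin (180°W, 90°S): lon 281.8191, lat 58.9345.
Field (20°×10°, letters A–R): 281.8191/20 → 14 → O, 58.9345/10 → 5 → F; chars OF.
Square (2°×1°, digits 0–9): 1.8191/2 → 0, 8.9345/1 → 8; chars 08.
Subsquare (5′×2.5′, letters a–x): 1.8191/0.0833333 → 21 → v, 0.9345/0.0416667 → 22 → w; chars vw.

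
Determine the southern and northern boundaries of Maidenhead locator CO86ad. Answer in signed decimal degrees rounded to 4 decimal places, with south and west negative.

Field C=2, O=14: +2·20° lon, +14·10° lat → SW at lon -140°, lat 50°.
Square 8, 6: +8·2° lon, +6·1° lat → SW at lon -124°, lat 56°.
Subsquare a=0, d=3: +0·0.0833333° lon, +3·0.0416667° lat → SW at lon -124°, lat 56.125°.
Cell spans 0.0833333° lon × 0.0416667° lat.
south 56.1250, north 56.1667.

56.1250, 56.1667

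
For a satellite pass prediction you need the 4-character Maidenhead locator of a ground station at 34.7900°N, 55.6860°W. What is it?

Shift to the Maidenhead origin (180°W, 90°S): lon 124.31, lat 124.79.
Field (20°×10°, letters A–R): 124.31/20 → 6 → G, 124.79/10 → 12 → M; chars GM.
Square (2°×1°, digits 0–9): 4.31/2 → 2, 4.79/1 → 4; chars 24.

GM24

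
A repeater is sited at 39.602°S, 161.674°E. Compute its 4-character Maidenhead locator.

RF00

Add 180° to longitude and 90° to latitude: 341.67, 50.40.
Field: lon ⌊341.67/20⌋ = 17 → R; lat ⌊50.40/10⌋ = 5 → F.
Square: lon ⌊1.67/2⌋ = 0; lat ⌊0.40/1⌋ = 0.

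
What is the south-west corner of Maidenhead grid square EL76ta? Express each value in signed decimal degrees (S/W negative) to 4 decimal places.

Field E=4, L=11: +4·20° lon, +11·10° lat → SW at lon -100°, lat 20°.
Square 7, 6: +7·2° lon, +6·1° lat → SW at lon -86°, lat 26°.
Subsquare t=19, a=0: +19·0.0833333° lon, +0·0.0416667° lat → SW at lon -84.4167°, lat 26°.
latitude 26.0000, longitude -84.4167.

26.0000, -84.4167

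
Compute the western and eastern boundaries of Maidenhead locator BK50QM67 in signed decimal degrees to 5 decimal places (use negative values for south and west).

Field B=1, K=10: +1·20° lon, +10·10° lat → SW at lon -160°, lat 10°.
Square 5, 0: +5·2° lon, +0·1° lat → SW at lon -150°, lat 10°.
Subsquare q=16, m=12: +16·0.0833333° lon, +12·0.0416667° lat → SW at lon -148.667°, lat 10.5°.
Extended square 6, 7: +6·0.00833333° lon, +7·0.00416667° lat → SW at lon -148.617°, lat 10.5292°.
Cell spans 0.00833333° lon × 0.00416667° lat.
west -148.61667, east -148.60833.

-148.61667, -148.60833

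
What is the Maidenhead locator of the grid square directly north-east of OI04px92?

Longitude extended square 9; +1 → 10, wraps to 0, carry into subsquare.
Longitude subsquare p = 15; +1 → 16 = q.
Latitude extended square 2; +1 → 3.

OI04qx03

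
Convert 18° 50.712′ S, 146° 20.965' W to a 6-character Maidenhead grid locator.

BH61td

Add 180° to longitude and 90° to latitude: 33.6506, 71.1548.
Field: lon ⌊33.6506/20⌋ = 1 → B; lat ⌊71.1548/10⌋ = 7 → H.
Square: lon ⌊13.6506/2⌋ = 6; lat ⌊1.1548/1⌋ = 1.
Subsquare: lon ⌊1.6506/0.0833333⌋ = 19 → t; lat ⌊0.1548/0.0416667⌋ = 3 → d.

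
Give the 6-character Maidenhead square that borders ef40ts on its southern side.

Latitude subsquare s = 18; −1 → 17 = r.
The longitude characters are unchanged.

EF40tr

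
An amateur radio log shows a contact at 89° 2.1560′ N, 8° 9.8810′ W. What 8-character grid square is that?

Add 180° to longitude and 90° to latitude: 171.83532, 179.03593.
Field: 171.83532/20 → 8 → I, 179.03593/10 → 17 → R; chars IR.
Square: 11.83532/2 → 5, 9.03593/1 → 9; chars 59.
Subsquare: 1.83532/0.0833333 → 22 → w, 0.03593/0.0416667 → 0 → a; chars wa.
Extended square: 0.00198/0.00833333 → 0, 0.03593/0.00416667 → 8; chars 08.

IR59wa08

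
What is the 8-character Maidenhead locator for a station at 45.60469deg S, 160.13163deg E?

Add 180° to longitude and 90° to latitude: 340.13163, 44.39531.
Field (20°×10°, letters A–R): 340.13163/20 → 17 → R, 44.39531/10 → 4 → E; chars RE.
Square (2°×1°, digits 0–9): 0.13163/2 → 0, 4.39531/1 → 4; chars 04.
Subsquare (5′×2.5′, letters a–x): 0.13163/0.0833333 → 1 → b, 0.39531/0.0416667 → 9 → j; chars bj.
Extended square (30″×15″, digits 0–9): 0.04830/0.00833333 → 5, 0.02031/0.00416667 → 4; chars 54.

RE04bj54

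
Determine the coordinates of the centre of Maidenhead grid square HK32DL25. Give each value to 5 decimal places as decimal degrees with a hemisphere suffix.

Field H=7, K=10: +7·20° lon, +10·10° lat → SW at lon -40°, lat 10°.
Square 3, 2: +3·2° lon, +2·1° lat → SW at lon -34°, lat 12°.
Subsquare d=3, l=11: +3·0.0833333° lon, +11·0.0416667° lat → SW at lon -33.75°, lat 12.4583°.
Extended square 2, 5: +2·0.00833333° lon, +5·0.00416667° lat → SW at lon -33.7333°, lat 12.4792°.
Cell spans 0.00833333° lon × 0.00416667° lat. Centre is SW corner plus half of each.
latitude 12.48125° N, longitude 33.72917° W.

12.48125° N, 33.72917° W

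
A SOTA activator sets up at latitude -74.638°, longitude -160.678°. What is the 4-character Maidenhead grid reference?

AB95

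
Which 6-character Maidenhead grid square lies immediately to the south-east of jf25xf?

Longitude subsquare x = 23; +1 → 24, wraps to 0 = a, carry into square.
Longitude square 2; +1 → 3.
Latitude subsquare f = 5; −1 → 4 = e.

JF35ae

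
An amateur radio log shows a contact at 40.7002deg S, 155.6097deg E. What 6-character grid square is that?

QE79th

Add 180° to longitude and 90° to latitude: 335.6097, 49.2998.
Field: 335.6097/20 → 16 → Q, 49.2998/10 → 4 → E; chars QE.
Square: 15.6097/2 → 7, 9.2998/1 → 9; chars 79.
Subsquare: 1.6097/0.0833333 → 19 → t, 0.2998/0.0416667 → 7 → h; chars th.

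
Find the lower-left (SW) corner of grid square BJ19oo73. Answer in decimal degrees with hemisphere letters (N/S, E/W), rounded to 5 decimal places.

9.59583° N, 156.77500° W

Field B=1, J=9: +1·20° lon, +9·10° lat → SW at lon -160°, lat 0°.
Square 1, 9: +1·2° lon, +9·1° lat → SW at lon -158°, lat 9°.
Subsquare o=14, o=14: +14·0.0833333° lon, +14·0.0416667° lat → SW at lon -156.833°, lat 9.58333°.
Extended square 7, 3: +7·0.00833333° lon, +3·0.00416667° lat → SW at lon -156.775°, lat 9.59583°.
latitude 9.59583° N, longitude 156.77500° W.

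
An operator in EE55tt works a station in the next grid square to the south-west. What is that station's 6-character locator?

Longitude subsquare t = 19; −1 → 18 = s.
Latitude subsquare t = 19; −1 → 18 = s.

EE55ss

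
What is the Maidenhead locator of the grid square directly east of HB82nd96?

HB82od06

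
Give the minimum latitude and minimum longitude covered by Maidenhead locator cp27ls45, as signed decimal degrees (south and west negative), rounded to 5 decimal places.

67.77083, -135.05000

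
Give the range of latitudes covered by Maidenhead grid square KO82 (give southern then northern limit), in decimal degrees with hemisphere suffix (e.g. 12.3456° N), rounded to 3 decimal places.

Field K=10, O=14: +10·20° lon, +14·10° lat → SW at lon 20°, lat 50°.
Square 8, 2: +8·2° lon, +2·1° lat → SW at lon 36°, lat 52°.
Cell spans 2° lon × 1° lat.
south 52.000° N, north 53.000° N.

52.000° N, 53.000° N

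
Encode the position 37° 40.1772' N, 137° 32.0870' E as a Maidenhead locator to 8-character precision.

Add 180° to longitude and 90° to latitude: 317.53478, 127.66962.
Field: 317.53478/20 → 15 → P, 127.66962/10 → 12 → M; chars PM.
Square: 17.53478/2 → 8, 7.66962/1 → 7; chars 87.
Subsquare: 1.53478/0.0833333 → 18 → s, 0.66962/0.0416667 → 16 → q; chars sq.
Extended square: 0.03478/0.00833333 → 4, 0.00295/0.00416667 → 0; chars 40.

PM87sq40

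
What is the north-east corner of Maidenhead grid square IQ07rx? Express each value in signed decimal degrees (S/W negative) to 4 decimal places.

78.0000, -18.5000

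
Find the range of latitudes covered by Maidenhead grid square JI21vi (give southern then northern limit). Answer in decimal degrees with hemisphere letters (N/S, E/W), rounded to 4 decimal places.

8.6667° S, 8.6250° S

Field J=9, I=8: +9·20° lon, +8·10° lat → SW at lon 0°, lat -10°.
Square 2, 1: +2·2° lon, +1·1° lat → SW at lon 4°, lat -9°.
Subsquare v=21, i=8: +21·0.0833333° lon, +8·0.0416667° lat → SW at lon 5.75°, lat -8.66667°.
Cell spans 0.0833333° lon × 0.0416667° lat.
south 8.6667° S, north 8.6250° S.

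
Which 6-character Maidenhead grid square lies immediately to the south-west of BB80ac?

Longitude subsquare a = 0; −1 → -1, wraps to 23 = x, carry into square.
Longitude square 8; −1 → 7.
Latitude subsquare c = 2; −1 → 1 = b.

BB70xb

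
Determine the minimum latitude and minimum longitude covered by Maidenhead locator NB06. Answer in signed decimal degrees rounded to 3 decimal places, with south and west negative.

-74.000, 80.000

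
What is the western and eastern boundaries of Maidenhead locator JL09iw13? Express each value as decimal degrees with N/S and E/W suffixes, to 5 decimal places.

0.67500° E, 0.68333° E

Field J=9, L=11: +9·20° lon, +11·10° lat → SW at lon 0°, lat 20°.
Square 0, 9: +0·2° lon, +9·1° lat → SW at lon 0°, lat 29°.
Subsquare i=8, w=22: +8·0.0833333° lon, +22·0.0416667° lat → SW at lon 0.666667°, lat 29.9167°.
Extended square 1, 3: +1·0.00833333° lon, +3·0.00416667° lat → SW at lon 0.675°, lat 29.9292°.
Cell spans 0.00833333° lon × 0.00416667° lat.
west 0.67500° E, east 0.68333° E.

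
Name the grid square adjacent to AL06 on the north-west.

RL97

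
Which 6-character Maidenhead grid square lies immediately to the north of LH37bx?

Latitude subsquare x = 23; +1 → 24, wraps to 0 = a, carry into square.
Latitude square 7; +1 → 8.
The longitude characters are unchanged.

LH38ba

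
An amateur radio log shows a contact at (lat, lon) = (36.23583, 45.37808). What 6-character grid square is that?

LM26qf

Offset from 180°W / 90°S: lon 225.3781°, lat 126.2358°.
Field (20°×10°, letters A–R): lon ⌊225.3781/20⌋ = 11 → L; lat ⌊126.2358/10⌋ = 12 → M.
Square (2°×1°, digits 0–9): lon ⌊5.3781/2⌋ = 2; lat ⌊6.2358/1⌋ = 6.
Subsquare (5′×2.5′, letters a–x): lon ⌊1.3781/0.0833333⌋ = 16 → q; lat ⌊0.2358/0.0416667⌋ = 5 → f.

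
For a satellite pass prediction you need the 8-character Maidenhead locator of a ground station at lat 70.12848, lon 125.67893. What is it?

PQ20ud10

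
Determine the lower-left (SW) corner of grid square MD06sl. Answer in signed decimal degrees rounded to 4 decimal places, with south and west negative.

-53.5417, 61.5000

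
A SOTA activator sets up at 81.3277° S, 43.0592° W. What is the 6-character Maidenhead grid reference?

GA88lq

Add 180° to longitude and 90° to latitude: 136.9408, 8.6723.
Field: 136.9408/20 → 6 → G, 8.6723/10 → 0 → A; chars GA.
Square: 16.9408/2 → 8, 8.6723/1 → 8; chars 88.
Subsquare: 0.9408/0.0833333 → 11 → l, 0.6723/0.0416667 → 16 → q; chars lq.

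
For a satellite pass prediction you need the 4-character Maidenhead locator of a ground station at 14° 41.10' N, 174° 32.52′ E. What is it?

Add 180° to longitude and 90° to latitude: 354.54, 104.69.
Field: 354.54/20 → 17 → R, 104.69/10 → 10 → K; chars RK.
Square: 14.54/2 → 7, 4.69/1 → 4; chars 74.

RK74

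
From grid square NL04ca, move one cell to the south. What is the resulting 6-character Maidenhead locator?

NL03cx

Latitude subsquare a = 0; −1 → -1, wraps to 23 = x, carry into square.
Latitude square 4; −1 → 3.
The longitude characters are unchanged.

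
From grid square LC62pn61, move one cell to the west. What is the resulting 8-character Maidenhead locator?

Longitude extended square 6; −1 → 5.
The latitude characters are unchanged.

LC62pn51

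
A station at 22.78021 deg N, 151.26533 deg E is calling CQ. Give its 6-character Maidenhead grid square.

QL52ps

Add 180° to longitude and 90° to latitude: 331.2653, 112.7802.
Field (20°×10°, letters A–R): lon ⌊331.2653/20⌋ = 16 → Q; lat ⌊112.7802/10⌋ = 11 → L.
Square (2°×1°, digits 0–9): lon ⌊11.2653/2⌋ = 5; lat ⌊2.7802/1⌋ = 2.
Subsquare (5′×2.5′, letters a–x): lon ⌊1.2653/0.0833333⌋ = 15 → p; lat ⌊0.7802/0.0416667⌋ = 18 → s.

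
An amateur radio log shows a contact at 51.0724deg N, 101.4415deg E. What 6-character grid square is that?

OO01rb

Shift to the Maidenhead origin (180°W, 90°S): lon 281.4415, lat 141.0724.
Field (20°×10°, letters A–R): 281.4415/20 → 14 → O, 141.0724/10 → 14 → O; chars OO.
Square (2°×1°, digits 0–9): 1.4415/2 → 0, 1.0724/1 → 1; chars 01.
Subsquare (5′×2.5′, letters a–x): 1.4415/0.0833333 → 17 → r, 0.0724/0.0416667 → 1 → b; chars rb.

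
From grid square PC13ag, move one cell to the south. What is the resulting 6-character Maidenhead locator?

Latitude subsquare g = 6; −1 → 5 = f.
The longitude characters are unchanged.

PC13af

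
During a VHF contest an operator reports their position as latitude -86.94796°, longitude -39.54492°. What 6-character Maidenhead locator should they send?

HA03fb

Shift to the Maidenhead origin (180°W, 90°S): lon 140.4551, lat 3.0520.
Field: lon ⌊140.4551/20⌋ = 7 → H; lat ⌊3.0520/10⌋ = 0 → A.
Square: lon ⌊0.4551/2⌋ = 0; lat ⌊3.0520/1⌋ = 3.
Subsquare: lon ⌊0.4551/0.0833333⌋ = 5 → f; lat ⌊0.0520/0.0416667⌋ = 1 → b.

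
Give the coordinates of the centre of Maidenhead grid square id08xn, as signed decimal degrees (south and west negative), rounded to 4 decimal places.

Field I=8, D=3: +8·20° lon, +3·10° lat → SW at lon -20°, lat -60°.
Square 0, 8: +0·2° lon, +8·1° lat → SW at lon -20°, lat -52°.
Subsquare x=23, n=13: +23·0.0833333° lon, +13·0.0416667° lat → SW at lon -18.0833°, lat -51.4583°.
Cell spans 0.0833333° lon × 0.0416667° lat. Centre is SW corner plus half of each.
latitude -51.4375, longitude -18.0417.

-51.4375, -18.0417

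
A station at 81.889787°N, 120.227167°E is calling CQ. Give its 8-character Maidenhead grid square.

PR01cv73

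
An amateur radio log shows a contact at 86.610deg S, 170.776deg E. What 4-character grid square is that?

Offset from 180°W / 90°S: lon 350.78°, lat 3.39°.
Field (20°×10°, letters A–R): lon ⌊350.78/20⌋ = 17 → R; lat ⌊3.39/10⌋ = 0 → A.
Square (2°×1°, digits 0–9): lon ⌊10.78/2⌋ = 5; lat ⌊3.39/1⌋ = 3.

RA53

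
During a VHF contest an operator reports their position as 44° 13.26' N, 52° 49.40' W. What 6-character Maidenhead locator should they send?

GN34of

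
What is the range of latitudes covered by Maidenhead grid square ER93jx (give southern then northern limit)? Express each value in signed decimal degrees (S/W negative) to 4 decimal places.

83.9583, 84.0000

Field E=4, R=17: +4·20° lon, +17·10° lat → SW at lon -100°, lat 80°.
Square 9, 3: +9·2° lon, +3·1° lat → SW at lon -82°, lat 83°.
Subsquare j=9, x=23: +9·0.0833333° lon, +23·0.0416667° lat → SW at lon -81.25°, lat 83.9583°.
Cell spans 0.0833333° lon × 0.0416667° lat.
south 83.9583, north 84.0000.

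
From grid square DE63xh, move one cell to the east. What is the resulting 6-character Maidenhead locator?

Longitude subsquare x = 23; +1 → 24, wraps to 0 = a, carry into square.
Longitude square 6; +1 → 7.
The latitude characters are unchanged.

DE73ah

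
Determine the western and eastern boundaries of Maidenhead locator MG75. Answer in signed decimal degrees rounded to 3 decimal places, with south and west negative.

74.000, 76.000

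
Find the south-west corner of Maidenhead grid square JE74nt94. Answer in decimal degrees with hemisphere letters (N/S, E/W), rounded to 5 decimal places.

Field J=9, E=4: +9·20° lon, +4·10° lat → SW at lon 0°, lat -50°.
Square 7, 4: +7·2° lon, +4·1° lat → SW at lon 14°, lat -46°.
Subsquare n=13, t=19: +13·0.0833333° lon, +19·0.0416667° lat → SW at lon 15.0833°, lat -45.2083°.
Extended square 9, 4: +9·0.00833333° lon, +4·0.00416667° lat → SW at lon 15.1583°, lat -45.1917°.
latitude 45.19167° S, longitude 15.15833° E.

45.19167° S, 15.15833° E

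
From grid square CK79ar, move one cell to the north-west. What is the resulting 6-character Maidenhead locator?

CK69xs

Longitude subsquare a = 0; −1 → -1, wraps to 23 = x, carry into square.
Longitude square 7; −1 → 6.
Latitude subsquare r = 17; +1 → 18 = s.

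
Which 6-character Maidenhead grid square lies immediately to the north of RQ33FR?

RQ33fs

Latitude subsquare r = 17; +1 → 18 = s.
The longitude characters are unchanged.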